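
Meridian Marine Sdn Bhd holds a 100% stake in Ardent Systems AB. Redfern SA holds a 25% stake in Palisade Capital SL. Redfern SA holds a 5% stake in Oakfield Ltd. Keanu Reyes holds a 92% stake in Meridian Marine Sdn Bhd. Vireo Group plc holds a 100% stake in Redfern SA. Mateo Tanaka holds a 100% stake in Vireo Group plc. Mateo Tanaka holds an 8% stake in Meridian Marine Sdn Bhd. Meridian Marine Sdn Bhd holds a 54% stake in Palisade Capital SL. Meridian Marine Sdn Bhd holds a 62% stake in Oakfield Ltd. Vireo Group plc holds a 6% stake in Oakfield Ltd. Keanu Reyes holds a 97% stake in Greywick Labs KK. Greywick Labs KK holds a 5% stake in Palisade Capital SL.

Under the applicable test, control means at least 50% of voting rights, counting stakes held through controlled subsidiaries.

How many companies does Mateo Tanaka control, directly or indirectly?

2

Mateo holds 100% of Vireo, so Mateo controls Vireo.
Vireo holds 100% of Redfern, so Mateo controls Redfern.
No other company's threshold is met.
Mateo controls 2 companies.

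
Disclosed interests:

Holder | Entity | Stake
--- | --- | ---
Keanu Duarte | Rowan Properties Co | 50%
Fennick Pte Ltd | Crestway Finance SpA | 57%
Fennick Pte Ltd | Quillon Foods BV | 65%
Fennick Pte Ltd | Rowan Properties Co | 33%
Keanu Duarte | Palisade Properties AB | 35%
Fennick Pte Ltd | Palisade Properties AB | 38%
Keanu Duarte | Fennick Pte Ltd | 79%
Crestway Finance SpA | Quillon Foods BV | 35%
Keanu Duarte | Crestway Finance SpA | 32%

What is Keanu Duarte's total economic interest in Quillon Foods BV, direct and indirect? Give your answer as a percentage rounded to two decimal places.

78.31%

Keanu reaches Quillon along 3 paths.
Via Fennick: 79% × 65% = 51.35%.
Via Crestway: 32% × 35% = 11.2%.
Via Fennick → Crestway: 79% × 57% × 35% = 15.7605%.
Total: 51.35% + 11.2% + 15.7605% = 78.3105%.
Rounded: 78.31%.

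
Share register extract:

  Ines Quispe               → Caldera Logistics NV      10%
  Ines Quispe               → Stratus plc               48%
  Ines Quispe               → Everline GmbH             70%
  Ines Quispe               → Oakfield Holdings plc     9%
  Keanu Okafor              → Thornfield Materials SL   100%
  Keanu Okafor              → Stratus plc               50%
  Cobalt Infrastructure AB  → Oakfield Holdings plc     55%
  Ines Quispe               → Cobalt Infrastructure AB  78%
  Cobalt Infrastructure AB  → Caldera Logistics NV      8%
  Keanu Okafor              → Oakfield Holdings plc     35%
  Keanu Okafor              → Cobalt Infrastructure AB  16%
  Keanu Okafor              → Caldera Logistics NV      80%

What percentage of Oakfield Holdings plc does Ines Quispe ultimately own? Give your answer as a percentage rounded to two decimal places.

51.90%

Ines reaches Oakfield along 2 paths.
Direct stake: 9% = 9%.
Via Cobalt: 78% × 55% = 42.9%.
Total: 9% + 42.9% = 51.9%.
Rounded: 51.90%.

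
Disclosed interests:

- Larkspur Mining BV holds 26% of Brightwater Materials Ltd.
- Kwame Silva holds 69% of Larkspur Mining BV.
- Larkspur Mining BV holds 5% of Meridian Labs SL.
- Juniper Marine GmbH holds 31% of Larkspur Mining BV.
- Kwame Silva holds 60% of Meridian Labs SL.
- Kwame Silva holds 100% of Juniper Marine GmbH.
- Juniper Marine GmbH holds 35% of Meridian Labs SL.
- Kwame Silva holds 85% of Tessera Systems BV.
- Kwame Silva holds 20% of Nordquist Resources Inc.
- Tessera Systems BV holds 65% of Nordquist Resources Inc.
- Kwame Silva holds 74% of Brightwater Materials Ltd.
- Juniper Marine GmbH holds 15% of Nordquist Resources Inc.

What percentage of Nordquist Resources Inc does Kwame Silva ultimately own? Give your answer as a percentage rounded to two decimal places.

Kwame reaches Nordquist along 3 paths.
Direct stake: 20% = 20%.
Via Juniper: 100% × 15% = 15%.
Via Tessera: 85% × 65% = 55.25%.
Total: 20% + 15% + 55.25% = 90.25%.

90.25%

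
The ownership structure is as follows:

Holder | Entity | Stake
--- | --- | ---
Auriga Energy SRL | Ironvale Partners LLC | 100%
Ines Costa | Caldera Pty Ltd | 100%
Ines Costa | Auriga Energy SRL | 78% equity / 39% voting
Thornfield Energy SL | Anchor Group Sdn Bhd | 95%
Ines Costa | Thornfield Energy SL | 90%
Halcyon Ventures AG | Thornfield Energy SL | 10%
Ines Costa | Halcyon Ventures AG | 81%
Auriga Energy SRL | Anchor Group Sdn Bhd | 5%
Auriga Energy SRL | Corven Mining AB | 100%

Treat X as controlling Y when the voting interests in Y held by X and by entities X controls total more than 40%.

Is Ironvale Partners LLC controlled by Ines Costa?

Ines holds 81% of Halcyon, so Ines controls Halcyon.
Halcyon and Ines together hold 10% + 90% = 100% of Thornfield, so Ines controls Thornfield.
Thornfield holds 95% of Anchor, so Ines controls Anchor.
Ines holds 100% of Caldera, so Ines controls Caldera.
Neither Ines nor any entity Ines controls holds any voting interest in Ironvale.
So Ines does not control Ironvale.

No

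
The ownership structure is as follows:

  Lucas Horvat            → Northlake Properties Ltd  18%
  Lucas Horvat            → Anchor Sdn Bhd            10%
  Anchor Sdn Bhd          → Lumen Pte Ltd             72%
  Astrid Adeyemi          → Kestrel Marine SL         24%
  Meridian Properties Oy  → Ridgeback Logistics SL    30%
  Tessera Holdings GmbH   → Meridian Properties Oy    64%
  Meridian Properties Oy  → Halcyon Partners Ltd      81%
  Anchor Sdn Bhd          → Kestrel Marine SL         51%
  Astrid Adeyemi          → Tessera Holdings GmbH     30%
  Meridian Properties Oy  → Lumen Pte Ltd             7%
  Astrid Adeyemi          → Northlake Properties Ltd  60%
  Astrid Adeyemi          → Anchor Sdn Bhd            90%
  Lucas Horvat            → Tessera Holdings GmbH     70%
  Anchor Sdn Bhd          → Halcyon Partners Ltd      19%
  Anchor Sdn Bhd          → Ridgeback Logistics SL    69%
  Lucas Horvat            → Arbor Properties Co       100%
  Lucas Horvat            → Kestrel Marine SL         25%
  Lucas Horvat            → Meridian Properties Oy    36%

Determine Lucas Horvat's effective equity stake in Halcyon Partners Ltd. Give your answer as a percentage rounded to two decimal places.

Lucas reaches Halcyon along 3 paths.
Via Meridian: 36% × 81% = 29.16%.
Via Tessera → Meridian: 70% × 64% × 81% = 36.288%.
Via Anchor: 10% × 19% = 1.9%.
Total: 29.16% + 36.288% + 1.9% = 67.348%.
Rounded: 67.35%.

67.35%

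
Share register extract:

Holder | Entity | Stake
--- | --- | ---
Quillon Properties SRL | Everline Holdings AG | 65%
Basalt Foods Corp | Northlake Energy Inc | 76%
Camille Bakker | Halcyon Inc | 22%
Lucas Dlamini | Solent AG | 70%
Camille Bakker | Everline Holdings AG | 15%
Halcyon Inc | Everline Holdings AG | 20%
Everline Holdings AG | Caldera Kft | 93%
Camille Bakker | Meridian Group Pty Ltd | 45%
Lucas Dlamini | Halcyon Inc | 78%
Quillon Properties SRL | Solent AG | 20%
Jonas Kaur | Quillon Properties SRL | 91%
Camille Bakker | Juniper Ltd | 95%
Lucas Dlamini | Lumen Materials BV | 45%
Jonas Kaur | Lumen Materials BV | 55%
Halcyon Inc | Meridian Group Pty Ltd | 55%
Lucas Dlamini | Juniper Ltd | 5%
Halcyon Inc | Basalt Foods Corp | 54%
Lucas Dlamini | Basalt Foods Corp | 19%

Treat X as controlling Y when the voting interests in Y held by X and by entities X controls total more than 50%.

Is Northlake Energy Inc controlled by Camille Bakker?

No

Camille holds 95% of Juniper, so Camille controls Juniper.
Neither Camille nor any entity Camille controls holds any voting interest in Northlake.
So Camille does not control Northlake.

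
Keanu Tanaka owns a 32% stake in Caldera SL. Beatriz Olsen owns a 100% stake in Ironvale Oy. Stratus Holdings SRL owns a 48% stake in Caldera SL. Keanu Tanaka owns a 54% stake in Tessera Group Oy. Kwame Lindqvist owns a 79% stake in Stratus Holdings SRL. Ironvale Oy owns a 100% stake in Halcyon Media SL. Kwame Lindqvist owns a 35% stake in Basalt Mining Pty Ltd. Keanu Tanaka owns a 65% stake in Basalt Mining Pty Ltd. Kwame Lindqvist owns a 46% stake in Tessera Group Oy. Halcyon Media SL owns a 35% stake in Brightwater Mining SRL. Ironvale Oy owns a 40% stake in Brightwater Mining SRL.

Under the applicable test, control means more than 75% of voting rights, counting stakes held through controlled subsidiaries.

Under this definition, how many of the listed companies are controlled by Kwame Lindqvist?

Kwame holds 79% of Stratus, so Kwame controls Stratus.
No other company's threshold is met.
Kwame controls 1 company.

1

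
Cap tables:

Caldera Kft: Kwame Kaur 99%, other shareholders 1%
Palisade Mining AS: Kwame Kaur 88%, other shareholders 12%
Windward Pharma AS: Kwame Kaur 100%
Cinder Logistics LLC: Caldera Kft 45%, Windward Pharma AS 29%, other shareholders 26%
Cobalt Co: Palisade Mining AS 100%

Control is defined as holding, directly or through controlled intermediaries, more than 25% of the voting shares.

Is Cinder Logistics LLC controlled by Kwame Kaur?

Kwame holds 100% of Windward, so Kwame controls Windward.
Kwame holds 99% of Caldera, so Kwame controls Caldera.
Caldera and Windward together hold 45% + 29% = 74% of Cinder, so Kwame controls Cinder.

Yes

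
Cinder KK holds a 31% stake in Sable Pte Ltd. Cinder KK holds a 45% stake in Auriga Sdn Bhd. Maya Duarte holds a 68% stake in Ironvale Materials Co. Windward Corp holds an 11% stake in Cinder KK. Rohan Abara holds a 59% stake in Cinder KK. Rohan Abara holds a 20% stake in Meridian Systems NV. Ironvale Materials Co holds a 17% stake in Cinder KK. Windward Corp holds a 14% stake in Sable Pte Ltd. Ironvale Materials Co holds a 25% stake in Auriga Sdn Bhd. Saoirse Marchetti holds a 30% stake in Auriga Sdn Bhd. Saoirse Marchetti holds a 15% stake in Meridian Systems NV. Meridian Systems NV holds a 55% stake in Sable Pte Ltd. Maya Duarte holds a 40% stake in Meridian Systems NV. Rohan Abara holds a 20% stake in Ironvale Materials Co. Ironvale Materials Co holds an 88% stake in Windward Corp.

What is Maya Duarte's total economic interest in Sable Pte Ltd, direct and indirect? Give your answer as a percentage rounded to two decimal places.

36.00%

Maya reaches Sable along 4 paths.
Via Ironvale → Cinder: 68% × 17% × 31% = 3.5836%.
Via Ironvale → Windward → Cinder: 68% × 88% × 11% × 31% = 2.040544%.
Via Ironvale → Windward: 68% × 88% × 14% = 8.3776%.
Via Meridian: 40% × 55% = 22%.
Total: 3.5836% + 2.040544% + 8.3776% + 22% = 36.001744%.
Rounded: 36.00%.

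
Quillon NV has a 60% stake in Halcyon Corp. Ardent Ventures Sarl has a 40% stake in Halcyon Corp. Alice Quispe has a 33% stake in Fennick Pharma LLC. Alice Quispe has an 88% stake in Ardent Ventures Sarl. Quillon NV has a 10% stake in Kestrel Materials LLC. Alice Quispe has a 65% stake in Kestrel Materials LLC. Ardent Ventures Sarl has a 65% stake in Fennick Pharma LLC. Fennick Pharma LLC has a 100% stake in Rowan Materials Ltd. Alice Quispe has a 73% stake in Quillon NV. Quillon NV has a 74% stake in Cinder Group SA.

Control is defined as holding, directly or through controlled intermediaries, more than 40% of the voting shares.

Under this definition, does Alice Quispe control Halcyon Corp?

Yes

Alice holds 88% of Ardent, so Alice controls Ardent.
Alice holds 73% of Quillon, so Alice controls Quillon.
Ardent and Quillon together hold 40% + 60% = 100% of Halcyon, so Alice controls Halcyon.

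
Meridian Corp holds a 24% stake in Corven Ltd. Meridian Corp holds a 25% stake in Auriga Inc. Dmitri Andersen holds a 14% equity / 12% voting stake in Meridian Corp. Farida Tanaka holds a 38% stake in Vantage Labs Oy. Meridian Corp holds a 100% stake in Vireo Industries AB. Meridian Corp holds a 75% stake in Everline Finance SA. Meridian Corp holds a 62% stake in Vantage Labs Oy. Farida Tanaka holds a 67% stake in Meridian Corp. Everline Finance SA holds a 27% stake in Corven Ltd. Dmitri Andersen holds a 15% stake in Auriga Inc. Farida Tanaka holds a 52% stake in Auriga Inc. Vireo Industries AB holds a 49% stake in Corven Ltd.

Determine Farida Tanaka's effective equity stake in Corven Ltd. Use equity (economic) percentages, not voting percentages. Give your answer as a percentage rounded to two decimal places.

62.48%

Farida reaches Corven along 3 paths.
Via Meridian: 67% × 24% = 16.08%.
Via Meridian → Vireo: 67% × 100% × 49% = 32.83%.
Via Meridian → Everline: 67% × 75% × 27% = 13.5675%.
Total: 16.08% + 32.83% + 13.5675% = 62.4775%.
Rounded: 62.48%.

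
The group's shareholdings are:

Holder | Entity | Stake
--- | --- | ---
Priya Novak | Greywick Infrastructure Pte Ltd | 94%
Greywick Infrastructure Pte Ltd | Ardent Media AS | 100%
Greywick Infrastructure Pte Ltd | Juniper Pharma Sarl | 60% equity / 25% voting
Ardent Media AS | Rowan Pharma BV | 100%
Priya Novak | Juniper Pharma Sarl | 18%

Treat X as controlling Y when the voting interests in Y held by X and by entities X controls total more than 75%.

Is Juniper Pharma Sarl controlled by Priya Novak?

Priya holds 94% of Greywick, so Priya controls Greywick.
Greywick holds 100% of Ardent, so Priya controls Ardent.
Ardent holds 100% of Rowan, so Priya controls Rowan.
In Juniper, Priya's side holds only 25% + 18% = 43%, not > 75%.
So Priya does not control Juniper.

No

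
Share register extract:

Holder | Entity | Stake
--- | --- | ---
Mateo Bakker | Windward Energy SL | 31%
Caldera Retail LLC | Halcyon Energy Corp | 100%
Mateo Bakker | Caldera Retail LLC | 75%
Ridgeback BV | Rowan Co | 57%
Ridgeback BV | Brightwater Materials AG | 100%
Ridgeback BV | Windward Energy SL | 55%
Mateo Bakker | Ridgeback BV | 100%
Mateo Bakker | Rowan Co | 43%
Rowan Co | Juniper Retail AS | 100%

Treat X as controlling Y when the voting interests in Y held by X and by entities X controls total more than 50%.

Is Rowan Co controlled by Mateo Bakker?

Yes

Mateo holds 100% of Ridgeback, so Mateo controls Ridgeback.
Mateo and Ridgeback together hold 43% + 57% = 100% of Rowan, so Mateo controls Rowan.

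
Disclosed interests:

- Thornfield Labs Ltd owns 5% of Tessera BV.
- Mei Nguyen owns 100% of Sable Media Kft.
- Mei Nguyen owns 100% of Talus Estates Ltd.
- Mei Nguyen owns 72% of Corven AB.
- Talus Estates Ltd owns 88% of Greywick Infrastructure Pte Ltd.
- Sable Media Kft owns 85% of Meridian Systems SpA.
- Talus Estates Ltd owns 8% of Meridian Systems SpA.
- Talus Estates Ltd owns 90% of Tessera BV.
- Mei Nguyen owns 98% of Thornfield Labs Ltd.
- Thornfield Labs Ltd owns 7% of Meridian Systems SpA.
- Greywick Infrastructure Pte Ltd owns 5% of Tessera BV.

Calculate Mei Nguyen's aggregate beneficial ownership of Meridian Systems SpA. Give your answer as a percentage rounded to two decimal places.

Mei reaches Meridian along 3 paths.
Via Talus: 100% × 8% = 8%.
Via Sable: 100% × 85% = 85%.
Via Thornfield: 98% × 7% = 6.86%.
Total: 8% + 85% + 6.86% = 99.86%.

99.86%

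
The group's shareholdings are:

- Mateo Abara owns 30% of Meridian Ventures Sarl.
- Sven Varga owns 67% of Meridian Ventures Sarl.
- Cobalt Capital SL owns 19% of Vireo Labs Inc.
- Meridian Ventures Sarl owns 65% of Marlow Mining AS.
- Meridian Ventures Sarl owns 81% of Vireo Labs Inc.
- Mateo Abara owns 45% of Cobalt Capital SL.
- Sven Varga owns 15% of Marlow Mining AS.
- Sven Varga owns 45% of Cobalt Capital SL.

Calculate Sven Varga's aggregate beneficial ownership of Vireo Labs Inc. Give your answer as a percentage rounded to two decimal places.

62.82%

Sven reaches Vireo along 2 paths.
Via Cobalt: 45% × 19% = 8.55%.
Via Meridian: 67% × 81% = 54.27%.
Total: 8.55% + 54.27% = 62.82%.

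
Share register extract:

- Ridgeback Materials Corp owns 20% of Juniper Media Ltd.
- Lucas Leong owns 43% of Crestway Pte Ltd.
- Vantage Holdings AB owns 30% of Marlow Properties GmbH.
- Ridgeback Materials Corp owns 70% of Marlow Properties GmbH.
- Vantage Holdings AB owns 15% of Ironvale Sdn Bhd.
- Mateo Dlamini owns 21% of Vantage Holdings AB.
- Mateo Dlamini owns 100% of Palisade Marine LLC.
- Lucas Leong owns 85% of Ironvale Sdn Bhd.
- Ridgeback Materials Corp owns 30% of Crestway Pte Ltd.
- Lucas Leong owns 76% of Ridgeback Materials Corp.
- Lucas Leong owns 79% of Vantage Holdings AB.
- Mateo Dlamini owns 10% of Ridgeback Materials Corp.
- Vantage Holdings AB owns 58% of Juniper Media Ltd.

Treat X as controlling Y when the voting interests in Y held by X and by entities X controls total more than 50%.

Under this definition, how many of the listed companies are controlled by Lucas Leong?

Lucas holds 76% of Ridgeback, so Lucas controls Ridgeback.
Lucas holds 79% of Vantage, so Lucas controls Vantage.
Vantage and Ridgeback together hold 30% + 70% = 100% of Marlow, so Lucas controls Marlow.
Ridgeback and Vantage together hold 20% + 58% = 78% of Juniper, so Lucas controls Juniper.
Lucas and Ridgeback together hold 43% + 30% = 73% of Crestway, so Lucas controls Crestway.
Vantage and Lucas together hold 15% + 85% = 100% of Ironvale, so Lucas controls Ironvale.
No other company's threshold is met.
Lucas controls 6 companies.

6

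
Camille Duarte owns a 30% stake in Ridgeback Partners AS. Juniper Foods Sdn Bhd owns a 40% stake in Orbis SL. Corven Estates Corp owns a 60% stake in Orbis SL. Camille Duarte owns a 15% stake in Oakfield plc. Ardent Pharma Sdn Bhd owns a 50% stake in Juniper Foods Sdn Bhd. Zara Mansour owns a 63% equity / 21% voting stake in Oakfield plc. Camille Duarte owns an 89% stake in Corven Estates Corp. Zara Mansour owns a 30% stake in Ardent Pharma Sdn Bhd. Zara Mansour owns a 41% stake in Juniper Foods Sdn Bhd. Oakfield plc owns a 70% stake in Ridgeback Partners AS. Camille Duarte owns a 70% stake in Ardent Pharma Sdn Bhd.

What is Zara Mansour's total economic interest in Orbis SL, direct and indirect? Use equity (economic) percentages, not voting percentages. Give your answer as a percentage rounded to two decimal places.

Zara reaches Orbis along 2 paths.
Via Juniper: 41% × 40% = 16.4%.
Via Ardent → Juniper: 30% × 50% × 40% = 6%.
Total: 16.4% + 6% = 22.4%.
Rounded: 22.40%.

22.40%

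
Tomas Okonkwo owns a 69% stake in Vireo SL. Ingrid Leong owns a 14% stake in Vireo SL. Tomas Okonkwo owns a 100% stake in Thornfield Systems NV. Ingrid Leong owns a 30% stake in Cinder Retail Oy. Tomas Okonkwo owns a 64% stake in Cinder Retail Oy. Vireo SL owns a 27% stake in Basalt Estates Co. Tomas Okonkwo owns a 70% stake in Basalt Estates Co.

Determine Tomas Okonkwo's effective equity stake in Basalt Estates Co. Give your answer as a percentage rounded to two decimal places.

88.63%

Tomas reaches Basalt along 2 paths.
Direct stake: 70% = 70%.
Via Vireo: 69% × 27% = 18.63%.
Total: 70% + 18.63% = 88.63%.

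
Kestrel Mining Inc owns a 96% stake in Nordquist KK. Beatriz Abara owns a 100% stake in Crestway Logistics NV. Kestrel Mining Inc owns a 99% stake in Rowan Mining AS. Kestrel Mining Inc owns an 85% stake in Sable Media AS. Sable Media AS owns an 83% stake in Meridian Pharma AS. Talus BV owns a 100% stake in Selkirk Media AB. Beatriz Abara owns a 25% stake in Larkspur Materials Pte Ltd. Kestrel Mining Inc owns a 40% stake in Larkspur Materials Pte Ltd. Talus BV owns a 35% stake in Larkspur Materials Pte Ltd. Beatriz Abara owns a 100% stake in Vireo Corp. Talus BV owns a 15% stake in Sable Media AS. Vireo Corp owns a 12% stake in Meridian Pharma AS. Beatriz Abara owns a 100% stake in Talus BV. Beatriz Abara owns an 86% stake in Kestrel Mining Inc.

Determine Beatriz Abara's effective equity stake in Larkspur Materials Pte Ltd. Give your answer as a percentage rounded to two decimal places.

94.40%

Beatriz reaches Larkspur along 3 paths.
Via Kestrel: 86% × 40% = 34.4%.
Via Talus: 100% × 35% = 35%.
Direct stake: 25% = 25%.
Total: 34.4% + 35% + 25% = 94.4%.
Rounded: 94.40%.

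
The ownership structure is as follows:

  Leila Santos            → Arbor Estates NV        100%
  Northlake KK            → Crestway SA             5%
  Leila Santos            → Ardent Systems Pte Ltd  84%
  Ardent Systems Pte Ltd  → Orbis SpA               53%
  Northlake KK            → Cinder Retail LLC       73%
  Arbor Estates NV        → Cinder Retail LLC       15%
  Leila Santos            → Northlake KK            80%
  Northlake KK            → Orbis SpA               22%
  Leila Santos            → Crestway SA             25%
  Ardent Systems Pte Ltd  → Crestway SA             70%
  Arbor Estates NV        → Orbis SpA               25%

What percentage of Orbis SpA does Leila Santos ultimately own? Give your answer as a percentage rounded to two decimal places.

Leila reaches Orbis along 3 paths.
Via Ardent: 84% × 53% = 44.52%.
Via Arbor: 100% × 25% = 25%.
Via Northlake: 80% × 22% = 17.6%.
Total: 44.52% + 25% + 17.6% = 87.12%.

87.12%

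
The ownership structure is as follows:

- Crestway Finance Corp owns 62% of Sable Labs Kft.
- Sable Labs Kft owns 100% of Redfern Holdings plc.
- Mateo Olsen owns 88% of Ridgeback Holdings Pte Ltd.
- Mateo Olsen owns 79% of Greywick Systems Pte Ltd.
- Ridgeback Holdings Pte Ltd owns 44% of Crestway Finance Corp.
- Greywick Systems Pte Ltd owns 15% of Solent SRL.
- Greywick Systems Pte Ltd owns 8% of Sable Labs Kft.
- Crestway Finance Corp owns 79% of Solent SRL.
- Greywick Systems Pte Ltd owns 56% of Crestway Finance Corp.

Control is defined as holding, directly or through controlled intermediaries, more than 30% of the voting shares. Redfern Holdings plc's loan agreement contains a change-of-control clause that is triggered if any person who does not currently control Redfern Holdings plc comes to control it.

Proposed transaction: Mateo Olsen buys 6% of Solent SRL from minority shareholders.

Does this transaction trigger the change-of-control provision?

No

The purchase changes only Mateo's holdings, so Mateo is the only person who could newly come to control Redfern.
Mateo holds 79% of Greywick, so Mateo controls Greywick.
Mateo holds 88% of Ridgeback, so Mateo controls Ridgeback.
Greywick and Ridgeback together hold 56% + 44% = 100% of Crestway, so Mateo controls Crestway.
Crestway and Greywick together hold 62% + 8% = 70% of Sable, so Mateo controls Sable.
Sable holds 100% of Redfern, so Mateo controls Redfern.
So Mateo already controls Redfern before the transaction.
After the purchase, Mateo holds 6% of Solent directly.
Mateo controlled Redfern already, so this is not a new person acquiring control; every other person's position is unchanged or reduced.
No new person acquires control, so the clause is not triggered.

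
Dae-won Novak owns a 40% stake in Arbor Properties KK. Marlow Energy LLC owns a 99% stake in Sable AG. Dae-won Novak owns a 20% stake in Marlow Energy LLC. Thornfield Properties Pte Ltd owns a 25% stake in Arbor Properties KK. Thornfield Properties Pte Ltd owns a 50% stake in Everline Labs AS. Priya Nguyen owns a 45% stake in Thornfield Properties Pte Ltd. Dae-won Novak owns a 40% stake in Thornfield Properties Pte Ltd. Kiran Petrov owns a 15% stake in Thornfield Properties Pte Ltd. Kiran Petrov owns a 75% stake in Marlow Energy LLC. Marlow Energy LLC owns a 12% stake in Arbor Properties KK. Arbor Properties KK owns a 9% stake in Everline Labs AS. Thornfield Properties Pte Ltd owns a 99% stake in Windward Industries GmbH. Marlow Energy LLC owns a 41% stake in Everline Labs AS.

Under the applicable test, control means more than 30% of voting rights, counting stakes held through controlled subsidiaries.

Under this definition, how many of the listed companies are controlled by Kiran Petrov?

3

Kiran holds 75% of Marlow, so Kiran controls Marlow.
Marlow holds 99% of Sable, so Kiran controls Sable.
Marlow holds 41% of Everline, so Kiran controls Everline.
No other company's threshold is met.
Kiran controls 3 companies.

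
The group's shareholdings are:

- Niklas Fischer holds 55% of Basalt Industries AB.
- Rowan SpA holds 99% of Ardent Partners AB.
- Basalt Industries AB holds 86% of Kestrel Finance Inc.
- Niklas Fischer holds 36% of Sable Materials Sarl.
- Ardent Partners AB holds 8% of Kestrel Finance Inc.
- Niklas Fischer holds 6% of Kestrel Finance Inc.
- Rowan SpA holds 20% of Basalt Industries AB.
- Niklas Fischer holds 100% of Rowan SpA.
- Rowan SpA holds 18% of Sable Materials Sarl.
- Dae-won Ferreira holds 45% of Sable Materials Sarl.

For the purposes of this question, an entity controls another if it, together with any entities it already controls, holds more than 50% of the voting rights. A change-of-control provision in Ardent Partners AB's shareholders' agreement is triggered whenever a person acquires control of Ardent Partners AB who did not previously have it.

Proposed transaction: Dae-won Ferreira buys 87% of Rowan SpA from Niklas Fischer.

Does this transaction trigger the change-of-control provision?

Yes

The purchase adds only to Dae-won's holdings (Niklas's stake shrinks), so Dae-won is the only person who could newly come to control Ardent.
Dae-won's largest direct stake is 45% in Sable, which does not meet the threshold, so Dae-won controls no company.
Neither Dae-won nor any entity Dae-won controls holds any voting interest in Ardent.
So before the transaction, Dae-won does not control Ardent.
After the purchase, Dae-won holds 87% of Rowan directly, and Niklas's stake falls to 13%.
Dae-won holds 87% of Rowan, so Dae-won controls Rowan.
Rowan holds 99% of Ardent, so Dae-won controls Ardent.
Dae-won did not control Ardent before and does after, so the clause is triggered.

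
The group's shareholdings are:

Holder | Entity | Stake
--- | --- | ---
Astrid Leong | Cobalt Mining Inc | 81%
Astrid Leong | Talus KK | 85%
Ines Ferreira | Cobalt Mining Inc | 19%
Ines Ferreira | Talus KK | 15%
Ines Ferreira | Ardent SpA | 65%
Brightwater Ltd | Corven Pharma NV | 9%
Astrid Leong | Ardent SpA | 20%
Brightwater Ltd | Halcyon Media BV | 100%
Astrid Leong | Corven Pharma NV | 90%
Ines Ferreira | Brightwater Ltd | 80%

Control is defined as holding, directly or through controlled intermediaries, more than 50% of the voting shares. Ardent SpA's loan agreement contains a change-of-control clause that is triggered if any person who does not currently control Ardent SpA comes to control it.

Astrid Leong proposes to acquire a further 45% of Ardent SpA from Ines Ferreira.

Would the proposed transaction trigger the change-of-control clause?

The purchase adds only to Astrid's holdings (Ines's stake shrinks), so Astrid is the only person who could newly come to control Ardent.
Astrid holds 85% of Talus, so Astrid controls Talus.
Astrid holds 81% of Cobalt, so Astrid controls Cobalt.
Astrid holds 90% of Corven, so Astrid controls Corven.
In Ardent, Astrid's side holds only 20%, not > 50%.
So before the transaction, Astrid does not control Ardent.
After the purchase, Astrid's direct stake in Ardent rises to 20% + 45% = 65%, and Ines's stake falls to 20%.
Astrid holds 65% of Ardent, so Astrid controls Ardent.
Astrid did not control Ardent before and does after, so the clause is triggered.

Yes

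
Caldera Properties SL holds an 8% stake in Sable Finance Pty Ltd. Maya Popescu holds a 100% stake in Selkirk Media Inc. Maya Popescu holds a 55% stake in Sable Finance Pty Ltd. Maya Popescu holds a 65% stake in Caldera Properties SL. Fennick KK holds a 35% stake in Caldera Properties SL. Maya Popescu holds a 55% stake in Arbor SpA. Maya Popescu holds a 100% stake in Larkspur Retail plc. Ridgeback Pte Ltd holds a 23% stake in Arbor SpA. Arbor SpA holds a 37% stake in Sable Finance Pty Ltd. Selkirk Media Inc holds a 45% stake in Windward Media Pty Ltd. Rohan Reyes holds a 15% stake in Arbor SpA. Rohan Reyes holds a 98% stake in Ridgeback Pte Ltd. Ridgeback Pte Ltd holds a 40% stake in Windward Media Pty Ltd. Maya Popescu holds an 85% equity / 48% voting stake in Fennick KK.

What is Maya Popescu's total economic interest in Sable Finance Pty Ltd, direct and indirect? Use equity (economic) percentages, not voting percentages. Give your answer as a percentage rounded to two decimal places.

Maya reaches Sable along 4 paths.
Via Fennick → Caldera: 85% × 35% × 8% = 2.38%.
Via Caldera: 65% × 8% = 5.2%.
Via Arbor: 55% × 37% = 20.35%.
Direct stake: 55% = 55%.
Total: 2.38% + 5.2% + 20.35% + 55% = 82.93%.

82.93%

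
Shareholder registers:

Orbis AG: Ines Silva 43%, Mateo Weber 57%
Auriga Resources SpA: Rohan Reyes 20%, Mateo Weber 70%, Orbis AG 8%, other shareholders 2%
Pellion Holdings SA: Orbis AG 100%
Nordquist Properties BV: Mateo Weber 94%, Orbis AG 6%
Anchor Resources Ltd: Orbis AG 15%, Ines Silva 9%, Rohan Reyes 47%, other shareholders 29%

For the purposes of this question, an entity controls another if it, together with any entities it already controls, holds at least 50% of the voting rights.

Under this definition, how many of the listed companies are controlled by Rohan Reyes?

0

Rohan's largest direct stake is 47% in Anchor, which does not meet the threshold.
Rohan controls 0 companies.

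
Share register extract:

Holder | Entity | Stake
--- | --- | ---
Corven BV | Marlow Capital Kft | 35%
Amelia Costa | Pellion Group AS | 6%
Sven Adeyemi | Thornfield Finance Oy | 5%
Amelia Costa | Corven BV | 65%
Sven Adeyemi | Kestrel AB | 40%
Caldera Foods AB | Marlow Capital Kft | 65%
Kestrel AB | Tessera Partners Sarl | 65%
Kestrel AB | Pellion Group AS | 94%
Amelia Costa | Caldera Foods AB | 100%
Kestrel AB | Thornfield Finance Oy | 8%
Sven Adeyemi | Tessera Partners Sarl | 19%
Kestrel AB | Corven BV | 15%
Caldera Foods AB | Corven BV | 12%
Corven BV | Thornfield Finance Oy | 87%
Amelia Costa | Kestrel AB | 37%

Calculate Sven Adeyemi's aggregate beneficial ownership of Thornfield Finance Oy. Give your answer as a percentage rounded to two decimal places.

13.42%

Sven reaches Thornfield along 3 paths.
Via Kestrel → Corven: 40% × 15% × 87% = 5.22%.
Via Kestrel: 40% × 8% = 3.2%.
Direct stake: 5% = 5%.
Total: 5.22% + 3.2% + 5% = 13.42%.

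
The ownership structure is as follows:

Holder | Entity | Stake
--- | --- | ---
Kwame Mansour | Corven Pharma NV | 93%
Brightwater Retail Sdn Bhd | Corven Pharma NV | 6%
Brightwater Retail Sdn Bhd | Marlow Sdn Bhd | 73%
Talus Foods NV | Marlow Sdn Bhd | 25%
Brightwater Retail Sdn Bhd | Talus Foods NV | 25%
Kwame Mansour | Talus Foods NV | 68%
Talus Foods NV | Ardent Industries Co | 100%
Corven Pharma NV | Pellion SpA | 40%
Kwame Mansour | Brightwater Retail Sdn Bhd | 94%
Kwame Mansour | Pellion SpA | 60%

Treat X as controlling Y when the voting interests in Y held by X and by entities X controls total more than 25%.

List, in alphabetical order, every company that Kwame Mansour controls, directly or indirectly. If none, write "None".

Ardent Industries Co, Brightwater Retail Sdn Bhd, Corven Pharma NV, Marlow Sdn Bhd, Pellion SpA, Talus Foods NV

Kwame holds 94% of Brightwater, so Kwame controls Brightwater.
Kwame and Brightwater together hold 93% + 6% = 99% of Corven, so Kwame controls Corven.
Kwame and Brightwater together hold 68% + 25% = 93% of Talus, so Kwame controls Talus.
Talus and Brightwater together hold 25% + 73% = 98% of Marlow, so Kwame controls Marlow.
Talus holds 100% of Ardent, so Kwame controls Ardent.
Corven and Kwame together hold 40% + 60% = 100% of Pellion, so Kwame controls Pellion.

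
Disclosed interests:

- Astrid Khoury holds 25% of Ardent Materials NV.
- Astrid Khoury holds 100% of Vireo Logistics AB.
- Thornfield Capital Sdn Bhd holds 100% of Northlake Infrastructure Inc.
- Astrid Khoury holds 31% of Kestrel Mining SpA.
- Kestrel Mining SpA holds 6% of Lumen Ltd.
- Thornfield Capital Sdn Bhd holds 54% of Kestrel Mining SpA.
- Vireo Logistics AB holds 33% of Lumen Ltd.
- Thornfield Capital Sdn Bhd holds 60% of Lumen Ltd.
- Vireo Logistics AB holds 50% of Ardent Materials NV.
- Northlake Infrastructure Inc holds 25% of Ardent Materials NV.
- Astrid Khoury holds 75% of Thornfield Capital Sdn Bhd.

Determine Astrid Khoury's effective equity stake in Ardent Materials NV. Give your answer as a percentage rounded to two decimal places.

93.75%

Astrid reaches Ardent along 3 paths.
Via Thornfield → Northlake: 75% × 100% × 25% = 18.75%.
Direct stake: 25% = 25%.
Via Vireo: 100% × 50% = 50%.
Total: 18.75% + 25% + 50% = 93.75%.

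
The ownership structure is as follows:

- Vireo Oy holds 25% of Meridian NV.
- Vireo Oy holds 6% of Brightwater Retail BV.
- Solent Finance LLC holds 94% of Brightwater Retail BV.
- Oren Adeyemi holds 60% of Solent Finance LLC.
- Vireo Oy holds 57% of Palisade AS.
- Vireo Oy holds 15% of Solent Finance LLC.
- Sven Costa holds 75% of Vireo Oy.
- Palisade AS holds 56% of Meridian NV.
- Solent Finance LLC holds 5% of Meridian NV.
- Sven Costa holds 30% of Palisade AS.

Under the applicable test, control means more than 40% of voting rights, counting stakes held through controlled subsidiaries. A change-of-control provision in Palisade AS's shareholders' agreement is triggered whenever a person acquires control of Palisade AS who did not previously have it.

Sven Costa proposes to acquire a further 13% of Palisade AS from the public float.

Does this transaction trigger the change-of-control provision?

The purchase changes only Sven's holdings, so Sven is the only person who could newly come to control Palisade.
Sven holds 75% of Vireo, so Sven controls Vireo.
Vireo and Sven together hold 57% + 30% = 87% of Palisade, so Sven controls Palisade.
So Sven already controls Palisade before the transaction.
After the purchase, Sven's direct stake in Palisade rises to 30% + 13% = 43%.
Sven controlled Palisade already, so this is not a new person acquiring control; every other person's position is unchanged or reduced.
No new person acquires control, so the clause is not triggered.

No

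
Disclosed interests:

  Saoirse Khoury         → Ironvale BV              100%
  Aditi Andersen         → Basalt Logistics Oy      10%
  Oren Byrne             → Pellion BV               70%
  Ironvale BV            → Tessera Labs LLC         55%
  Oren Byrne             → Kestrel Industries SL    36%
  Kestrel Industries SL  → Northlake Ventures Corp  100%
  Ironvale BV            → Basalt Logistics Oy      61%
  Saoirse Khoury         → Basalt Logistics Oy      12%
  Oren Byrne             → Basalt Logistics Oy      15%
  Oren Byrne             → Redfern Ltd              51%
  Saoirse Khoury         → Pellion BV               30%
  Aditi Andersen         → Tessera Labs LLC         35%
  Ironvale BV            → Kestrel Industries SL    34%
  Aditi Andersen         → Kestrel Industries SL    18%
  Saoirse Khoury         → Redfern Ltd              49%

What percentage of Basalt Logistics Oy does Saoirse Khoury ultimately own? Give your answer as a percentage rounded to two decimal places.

73.00%

Saoirse reaches Basalt along 2 paths.
Via Ironvale: 100% × 61% = 61%.
Direct stake: 12% = 12%.
Total: 61% + 12% = 73%.
Rounded: 73.00%.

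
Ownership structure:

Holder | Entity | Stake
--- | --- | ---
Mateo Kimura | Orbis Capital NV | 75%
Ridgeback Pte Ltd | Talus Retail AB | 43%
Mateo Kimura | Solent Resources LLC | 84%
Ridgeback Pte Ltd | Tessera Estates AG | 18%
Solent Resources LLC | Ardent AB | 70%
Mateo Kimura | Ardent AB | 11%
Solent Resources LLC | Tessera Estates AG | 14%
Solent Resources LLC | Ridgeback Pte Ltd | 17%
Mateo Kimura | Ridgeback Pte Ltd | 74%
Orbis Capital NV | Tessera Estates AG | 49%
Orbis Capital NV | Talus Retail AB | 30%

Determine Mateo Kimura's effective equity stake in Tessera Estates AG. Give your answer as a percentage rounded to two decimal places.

64.40%

Mateo reaches Tessera along 4 paths.
Via Ridgeback: 74% × 18% = 13.32%.
Via Solent → Ridgeback: 84% × 17% × 18% = 2.5704%.
Via Solent: 84% × 14% = 11.76%.
Via Orbis: 75% × 49% = 36.75%.
Total: 13.32% + 2.5704% + 11.76% + 36.75% = 64.4004%.
Rounded: 64.40%.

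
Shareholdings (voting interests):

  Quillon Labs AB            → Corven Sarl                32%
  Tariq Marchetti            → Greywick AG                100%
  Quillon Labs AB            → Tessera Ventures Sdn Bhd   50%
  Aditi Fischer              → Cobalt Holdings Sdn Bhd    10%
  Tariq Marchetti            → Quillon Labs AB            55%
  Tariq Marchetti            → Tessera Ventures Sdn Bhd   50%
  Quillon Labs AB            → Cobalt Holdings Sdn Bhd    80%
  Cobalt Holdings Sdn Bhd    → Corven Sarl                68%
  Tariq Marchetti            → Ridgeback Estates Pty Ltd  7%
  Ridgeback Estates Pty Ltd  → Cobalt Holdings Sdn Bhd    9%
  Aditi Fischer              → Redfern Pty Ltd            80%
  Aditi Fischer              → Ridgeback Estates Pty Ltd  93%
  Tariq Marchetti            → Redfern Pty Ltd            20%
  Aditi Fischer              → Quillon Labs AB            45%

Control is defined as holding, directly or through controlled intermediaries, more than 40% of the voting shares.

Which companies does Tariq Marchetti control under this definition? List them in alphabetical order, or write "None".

Cobalt Holdings Sdn Bhd, Corven Sarl, Greywick AG, Quillon Labs AB, Tessera Ventures Sdn Bhd

Tariq holds 55% of Quillon, so Tariq controls Quillon.
Quillon and Tariq together hold 50% + 50% = 100% of Tessera, so Tariq controls Tessera.
Quillon holds 80% of Cobalt, so Tariq controls Cobalt.
Tariq holds 100% of Greywick, so Tariq controls Greywick.
Cobalt and Quillon together hold 68% + 32% = 100% of Corven, so Tariq controls Corven.
No other company's threshold is met.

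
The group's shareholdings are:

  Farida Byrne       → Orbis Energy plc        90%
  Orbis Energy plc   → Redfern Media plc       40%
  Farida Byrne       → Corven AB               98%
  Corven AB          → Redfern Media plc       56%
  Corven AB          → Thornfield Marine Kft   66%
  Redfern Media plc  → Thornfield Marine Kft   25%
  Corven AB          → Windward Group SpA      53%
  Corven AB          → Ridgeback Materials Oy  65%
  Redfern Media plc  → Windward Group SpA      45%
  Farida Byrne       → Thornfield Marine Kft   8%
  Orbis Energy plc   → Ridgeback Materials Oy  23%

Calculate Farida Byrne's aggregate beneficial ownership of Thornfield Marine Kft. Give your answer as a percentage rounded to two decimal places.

Farida reaches Thornfield along 4 paths.
Direct stake: 8% = 8%.
Via Corven: 98% × 66% = 64.68%.
Via Orbis → Redfern: 90% × 40% × 25% = 9%.
Via Corven → Redfern: 98% × 56% × 25% = 13.72%.
Total: 8% + 64.68% + 9% + 13.72% = 95.4%.
Rounded: 95.40%.

95.40%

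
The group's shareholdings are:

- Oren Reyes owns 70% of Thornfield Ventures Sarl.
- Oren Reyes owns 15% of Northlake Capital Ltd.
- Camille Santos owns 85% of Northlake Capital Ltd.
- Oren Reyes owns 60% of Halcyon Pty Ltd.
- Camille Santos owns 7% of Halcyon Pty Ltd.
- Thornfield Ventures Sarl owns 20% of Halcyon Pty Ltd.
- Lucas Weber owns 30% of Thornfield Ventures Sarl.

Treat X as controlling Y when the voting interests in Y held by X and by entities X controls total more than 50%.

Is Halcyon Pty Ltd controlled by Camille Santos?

No

Camille holds 85% of Northlake, so Camille controls Northlake.
In Halcyon, Camille's side holds only 7%, not > 50%.
So Camille does not control Halcyon.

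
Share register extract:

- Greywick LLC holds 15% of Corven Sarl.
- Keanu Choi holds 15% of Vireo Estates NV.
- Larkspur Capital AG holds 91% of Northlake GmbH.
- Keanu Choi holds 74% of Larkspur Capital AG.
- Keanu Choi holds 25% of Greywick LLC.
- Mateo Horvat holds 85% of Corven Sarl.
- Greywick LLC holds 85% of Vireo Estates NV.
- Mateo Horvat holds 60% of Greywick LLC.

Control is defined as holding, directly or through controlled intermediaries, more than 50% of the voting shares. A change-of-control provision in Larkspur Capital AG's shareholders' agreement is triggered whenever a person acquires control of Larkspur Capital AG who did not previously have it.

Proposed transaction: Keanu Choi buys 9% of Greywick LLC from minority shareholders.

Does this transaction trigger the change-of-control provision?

No

The purchase changes only Keanu's holdings, so Keanu is the only person who could newly come to control Larkspur.
Keanu holds 74% of Larkspur, so Keanu controls Larkspur.
So Keanu already controls Larkspur before the transaction.
After the purchase, Keanu's direct stake in Greywick rises to 25% + 9% = 34%.
Keanu controlled Larkspur already, so this is not a new person acquiring control; every other person's position is unchanged or reduced.
No new person acquires control, so the clause is not triggered.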